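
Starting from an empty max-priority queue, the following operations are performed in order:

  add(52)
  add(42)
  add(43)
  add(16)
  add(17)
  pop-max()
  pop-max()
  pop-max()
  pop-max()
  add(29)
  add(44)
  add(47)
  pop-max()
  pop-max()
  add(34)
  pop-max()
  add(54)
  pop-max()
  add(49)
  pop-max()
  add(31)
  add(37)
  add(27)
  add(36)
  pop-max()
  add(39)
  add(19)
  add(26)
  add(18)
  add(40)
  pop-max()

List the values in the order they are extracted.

insert 52 → {52}
insert 42 → {52, 42}
insert 43 → {52, 43, 42}
insert 16 → {52, 43, 42, 16}
insert 17 → {52, 43, 42, 17, 16}
pop-max → 52; now {43, 42, 17, 16}
pop-max → 43; now {42, 17, 16}
pop-max → 42; now {17, 16}
pop-max → 17; now {16}
insert 29 → {29, 16}
insert 44 → {44, 29, 16}
insert 47 → {47, 44, 29, 16}
pop-max → 47; now {44, 29, 16}
pop-max → 44; now {29, 16}
insert 34 → {34, 29, 16}
pop-max → 34; now {29, 16}
insert 54 → {54, 29, 16}
pop-max → 54; now {29, 16}
insert 49 → {49, 29, 16}
pop-max → 49; now {29, 16}
insert 31 → {31, 29, 16}
insert 37 → {37, 31, 29, 16}
insert 27 → {37, 31, 29, 27, 16}
insert 36 → {37, 36, 31, 29, 27, 16}
pop-max → 37; now {36, 31, 29, 27, 16}
insert 39 → {39, 36, 31, 29, 27, 16}
insert 19 → {39, 36, 31, 29, 27, 19, 16}
insert 26 → {39, 36, 31, 29, 27, 26, 19, 16}
insert 18 → {39, 36, 31, 29, 27, 26, 19, 18, 16}
insert 40 → {40, 39, 36, 31, 29, 27, 26, 19, 18, 16}
pop-max → 40; now {39, 36, 31, 29, 27, 26, 19, 18, 16}

52, 43, 42, 17, 47, 44, 34, 54, 49, 37, 40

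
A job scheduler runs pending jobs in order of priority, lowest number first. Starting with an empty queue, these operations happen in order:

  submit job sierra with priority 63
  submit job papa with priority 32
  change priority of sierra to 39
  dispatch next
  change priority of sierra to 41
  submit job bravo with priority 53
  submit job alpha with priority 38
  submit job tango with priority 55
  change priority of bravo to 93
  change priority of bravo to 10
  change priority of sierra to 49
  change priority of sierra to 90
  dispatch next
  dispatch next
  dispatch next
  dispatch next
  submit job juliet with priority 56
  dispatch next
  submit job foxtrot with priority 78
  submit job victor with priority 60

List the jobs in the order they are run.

add sierra (priority 63) → {sierra:63}
add papa (priority 32) → {papa:32, sierra:63}
update sierra to priority 39 → {papa:32, sierra:39}
dispatch next → papa; now {sierra:39}
update sierra to priority 41 → {sierra:41}
add bravo (priority 53) → {sierra:41, bravo:53}
add alpha (priority 38) → {alpha:38, sierra:41, bravo:53}
add tango (priority 55) → {alpha:38, sierra:41, bravo:53, tango:55}
update bravo to priority 93 → {alpha:38, sierra:41, tango:55, bravo:93}
update bravo to priority 10 → {bravo:10, alpha:38, sierra:41, tango:55}
update sierra to priority 49 → {bravo:10, alpha:38, sierra:49, tango:55}
update sierra to priority 90 → {bravo:10, alpha:38, tango:55, sierra:90}
dispatch next → bravo; now {alpha:38, tango:55, sierra:90}
dispatch next → alpha; now {tango:55, sierra:90}
dispatch next → tango; now {sierra:90}
dispatch next → sierra; now {}
add juliet (priority 56) → {juliet:56}
dispatch next → juliet; now {}
add foxtrot (priority 78) → {foxtrot:78}
add victor (priority 60) → {victor:60, foxtrot:78}

[papa, bravo, alpha, tango, sierra, juliet]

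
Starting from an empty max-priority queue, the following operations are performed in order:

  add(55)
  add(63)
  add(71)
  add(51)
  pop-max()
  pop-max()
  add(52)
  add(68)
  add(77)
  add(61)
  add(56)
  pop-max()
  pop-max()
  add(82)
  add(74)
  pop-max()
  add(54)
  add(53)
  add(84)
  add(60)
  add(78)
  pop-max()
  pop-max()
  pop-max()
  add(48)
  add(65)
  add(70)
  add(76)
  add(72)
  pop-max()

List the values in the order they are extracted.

71, 63, 77, 68, 82, 84, 78, 74, 76

insert 55 → {55}
insert 63 → {63, 55}
insert 71 → {71, 63, 55}
insert 51 → {71, 63, 55, 51}
pop-max → 71; now {63, 55, 51}
pop-max → 63; now {55, 51}
insert 52 → {55, 52, 51}
insert 68 → {68, 55, 52, 51}
insert 77 → {77, 68, 55, 52, 51}
insert 61 → {77, 68, 61, 55, 52, 51}
insert 56 → {77, 68, 61, 56, 55, 52, 51}
pop-max → 77; now {68, 61, 56, 55, 52, 51}
pop-max → 68; now {61, 56, 55, 52, 51}
insert 82 → {82, 61, 56, 55, 52, 51}
insert 74 → {82, 74, 61, 56, 55, 52, 51}
pop-max → 82; now {74, 61, 56, 55, 52, 51}
insert 54 → {74, 61, 56, 55, 54, 52, 51}
insert 53 → {74, 61, 56, 55, 54, 53, 52, 51}
insert 84 → {84, 74, 61, 56, 55, 54, 53, 52, 51}
insert 60 → {84, 74, 61, 60, 56, 55, 54, 53, 52, 51}
insert 78 → {84, 78, 74, 61, 60, 56, 55, 54, 53, 52, 51}
pop-max → 84; now {78, 74, 61, 60, 56, 55, 54, 53, 52, 51}
pop-max → 78; now {74, 61, 60, 56, 55, 54, 53, 52, 51}
pop-max → 74; now {61, 60, 56, 55, 54, 53, 52, 51}
insert 48 → {61, 60, 56, 55, 54, 53, 52, 51, 48}
insert 65 → {65, 61, 60, 56, 55, 54, 53, 52, 51, 48}
insert 70 → {70, 65, 61, 60, 56, 55, 54, 53, 52, 51, 48}
insert 76 → {76, 70, 65, 61, 60, 56, 55, 54, 53, 52, 51, 48}
insert 72 → {76, 72, 70, 65, 61, 60, 56, 55, 54, 53, 52, 51, 48}
pop-max → 76; now {72, 70, 65, 61, 60, 56, 55, 54, 53, 52, 51, 48}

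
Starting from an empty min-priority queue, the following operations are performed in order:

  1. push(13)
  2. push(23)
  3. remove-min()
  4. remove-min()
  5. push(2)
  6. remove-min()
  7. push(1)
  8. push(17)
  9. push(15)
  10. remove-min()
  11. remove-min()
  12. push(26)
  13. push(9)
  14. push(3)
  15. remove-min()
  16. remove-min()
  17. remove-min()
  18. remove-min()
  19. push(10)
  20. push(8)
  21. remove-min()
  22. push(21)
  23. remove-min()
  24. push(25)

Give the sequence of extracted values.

insert 13 → {13}
insert 23 → {13, 23}
remove-min → 13; now {23}
remove-min → 23; now {}
insert 2 → {2}
remove-min → 2; now {}
insert 1 → {1}
insert 17 → {1, 17}
insert 15 → {1, 15, 17}
remove-min → 1; now {15, 17}
remove-min → 15; now {17}
insert 26 → {17, 26}
insert 9 → {9, 17, 26}
insert 3 → {3, 9, 17, 26}
remove-min → 3; now {9, 17, 26}
remove-min → 9; now {17, 26}
remove-min → 17; now {26}
remove-min → 26; now {}
insert 10 → {10}
insert 8 → {8, 10}
remove-min → 8; now {10}
insert 21 → {10, 21}
remove-min → 10; now {21}
insert 25 → {21, 25}

13 → 23 → 2 → 1 → 15 → 3 → 9 → 17 → 26 → 8 → 10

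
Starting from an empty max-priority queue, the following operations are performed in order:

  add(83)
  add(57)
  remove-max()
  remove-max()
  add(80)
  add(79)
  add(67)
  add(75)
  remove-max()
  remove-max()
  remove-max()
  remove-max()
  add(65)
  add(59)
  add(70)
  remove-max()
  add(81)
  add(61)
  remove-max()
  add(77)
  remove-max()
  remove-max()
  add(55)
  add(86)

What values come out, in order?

insert 83 → {83}
insert 57 → {83, 57}
remove-max → 83; now {57}
remove-max → 57; now {}
insert 80 → {80}
insert 79 → {80, 79}
insert 67 → {80, 79, 67}
insert 75 → {80, 79, 75, 67}
remove-max → 80; now {79, 75, 67}
remove-max → 79; now {75, 67}
remove-max → 75; now {67}
remove-max → 67; now {}
insert 65 → {65}
insert 59 → {65, 59}
insert 70 → {70, 65, 59}
remove-max → 70; now {65, 59}
insert 81 → {81, 65, 59}
insert 61 → {81, 65, 61, 59}
remove-max → 81; now {65, 61, 59}
insert 77 → {77, 65, 61, 59}
remove-max → 77; now {65, 61, 59}
remove-max → 65; now {61, 59}
insert 55 → {61, 59, 55}
insert 86 → {86, 61, 59, 55}

83, 57, 80, 79, 75, 67, 70, 81, 77, 65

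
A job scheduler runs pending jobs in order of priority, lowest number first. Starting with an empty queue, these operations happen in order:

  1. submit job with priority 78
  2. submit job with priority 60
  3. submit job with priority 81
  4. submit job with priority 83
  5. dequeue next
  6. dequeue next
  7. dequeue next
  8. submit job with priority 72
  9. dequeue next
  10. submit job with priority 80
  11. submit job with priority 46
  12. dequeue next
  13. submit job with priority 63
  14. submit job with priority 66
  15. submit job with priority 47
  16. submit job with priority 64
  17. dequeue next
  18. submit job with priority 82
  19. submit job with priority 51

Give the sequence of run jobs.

60 → 78 → 81 → 72 → 46 → 47

insert 78 → {78}
insert 60 → {60, 78}
insert 81 → {60, 78, 81}
insert 83 → {60, 78, 81, 83}
dequeue next → 60; now {78, 81, 83}
dequeue next → 78; now {81, 83}
dequeue next → 81; now {83}
insert 72 → {72, 83}
dequeue next → 72; now {83}
insert 80 → {80, 83}
insert 46 → {46, 80, 83}
dequeue next → 46; now {80, 83}
insert 63 → {63, 80, 83}
insert 66 → {63, 66, 80, 83}
insert 47 → {47, 63, 66, 80, 83}
insert 64 → {47, 63, 64, 66, 80, 83}
dequeue next → 47; now {63, 64, 66, 80, 83}
insert 82 → {63, 64, 66, 80, 82, 83}
insert 51 → {51, 63, 64, 66, 80, 82, 83}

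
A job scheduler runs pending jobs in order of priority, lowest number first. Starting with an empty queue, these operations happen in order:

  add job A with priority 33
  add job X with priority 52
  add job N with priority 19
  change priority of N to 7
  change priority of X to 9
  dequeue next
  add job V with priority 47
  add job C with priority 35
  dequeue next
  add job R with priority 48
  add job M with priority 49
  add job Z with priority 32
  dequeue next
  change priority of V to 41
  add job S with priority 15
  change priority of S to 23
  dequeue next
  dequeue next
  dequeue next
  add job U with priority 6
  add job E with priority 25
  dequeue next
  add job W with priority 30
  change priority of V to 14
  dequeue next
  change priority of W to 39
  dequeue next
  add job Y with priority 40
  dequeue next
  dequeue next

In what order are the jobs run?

add A (priority 33) → {A:33}
add X (priority 52) → {A:33, X:52}
add N (priority 19) → {N:19, A:33, X:52}
update N to priority 7 → {N:7, A:33, X:52}
update X to priority 9 → {N:7, X:9, A:33}
dequeue next → N; now {X:9, A:33}
add V (priority 47) → {X:9, A:33, V:47}
add C (priority 35) → {X:9, A:33, C:35, V:47}
dequeue next → X; now {A:33, C:35, V:47}
add R (priority 48) → {A:33, C:35, V:47, R:48}
add M (priority 49) → {A:33, C:35, V:47, R:48, M:49}
add Z (priority 32) → {Z:32, A:33, C:35, V:47, R:48, M:49}
dequeue next → Z; now {A:33, C:35, V:47, R:48, M:49}
update V to priority 41 → {A:33, C:35, V:41, R:48, M:49}
add S (priority 15) → {S:15, A:33, C:35, V:41, R:48, M:49}
update S to priority 23 → {S:23, A:33, C:35, V:41, R:48, M:49}
dequeue next → S; now {A:33, C:35, V:41, R:48, M:49}
dequeue next → A; now {C:35, V:41, R:48, M:49}
dequeue next → C; now {V:41, R:48, M:49}
add U (priority 6) → {U:6, V:41, R:48, M:49}
add E (priority 25) → {U:6, E:25, V:41, R:48, M:49}
dequeue next → U; now {E:25, V:41, R:48, M:49}
add W (priority 30) → {E:25, W:30, V:41, R:48, M:49}
update V to priority 14 → {V:14, E:25, W:30, R:48, M:49}
dequeue next → V; now {E:25, W:30, R:48, M:49}
update W to priority 39 → {E:25, W:39, R:48, M:49}
dequeue next → E; now {W:39, R:48, M:49}
add Y (priority 40) → {W:39, Y:40, R:48, M:49}
dequeue next → W; now {Y:40, R:48, M:49}
dequeue next → Y; now {R:48, M:49}

N, X, Z, S, A, C, U, V, E, W, Y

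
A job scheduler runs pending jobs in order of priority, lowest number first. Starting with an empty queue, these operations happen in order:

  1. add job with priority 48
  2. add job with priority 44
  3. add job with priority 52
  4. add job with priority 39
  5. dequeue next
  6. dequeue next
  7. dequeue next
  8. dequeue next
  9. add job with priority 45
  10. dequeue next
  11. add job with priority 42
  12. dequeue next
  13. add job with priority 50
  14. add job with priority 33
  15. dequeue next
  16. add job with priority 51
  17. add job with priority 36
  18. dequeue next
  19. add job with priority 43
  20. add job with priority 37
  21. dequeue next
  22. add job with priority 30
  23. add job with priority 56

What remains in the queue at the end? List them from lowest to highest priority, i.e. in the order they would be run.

30 → 43 → 50 → 51 → 56

insert 48 → {48}
insert 44 → {44, 48}
insert 52 → {44, 48, 52}
insert 39 → {39, 44, 48, 52}
dequeue next → 39; now {44, 48, 52}
dequeue next → 44; now {48, 52}
dequeue next → 48; now {52}
dequeue next → 52; now {}
insert 45 → {45}
dequeue next → 45; now {}
insert 42 → {42}
dequeue next → 42; now {}
insert 50 → {50}
insert 33 → {33, 50}
dequeue next → 33; now {50}
insert 51 → {50, 51}
insert 36 → {36, 50, 51}
dequeue next → 36; now {50, 51}
insert 43 → {43, 50, 51}
insert 37 → {37, 43, 50, 51}
dequeue next → 37; now {43, 50, 51}
insert 30 → {30, 43, 50, 51}
insert 56 → {30, 43, 50, 51, 56}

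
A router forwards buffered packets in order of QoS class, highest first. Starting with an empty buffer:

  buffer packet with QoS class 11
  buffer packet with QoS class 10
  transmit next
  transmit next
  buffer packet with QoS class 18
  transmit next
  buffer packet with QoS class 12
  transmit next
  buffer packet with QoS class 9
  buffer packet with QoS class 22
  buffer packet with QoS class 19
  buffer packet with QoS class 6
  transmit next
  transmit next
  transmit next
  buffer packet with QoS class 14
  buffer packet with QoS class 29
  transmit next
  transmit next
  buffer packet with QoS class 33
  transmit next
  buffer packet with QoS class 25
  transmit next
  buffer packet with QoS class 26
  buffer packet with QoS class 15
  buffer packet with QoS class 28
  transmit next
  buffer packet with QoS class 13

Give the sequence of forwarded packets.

[11, 10, 18, 12, 22, 19, 9, 29, 14, 33, 25, 28]

insert 11 → {11}
insert 10 → {11, 10}
transmit next → 11; now {10}
transmit next → 10; now {}
insert 18 → {18}
transmit next → 18; now {}
insert 12 → {12}
transmit next → 12; now {}
insert 9 → {9}
insert 22 → {22, 9}
insert 19 → {22, 19, 9}
insert 6 → {22, 19, 9, 6}
transmit next → 22; now {19, 9, 6}
transmit next → 19; now {9, 6}
transmit next → 9; now {6}
insert 14 → {14, 6}
insert 29 → {29, 14, 6}
transmit next → 29; now {14, 6}
transmit next → 14; now {6}
insert 33 → {33, 6}
transmit next → 33; now {6}
insert 25 → {25, 6}
transmit next → 25; now {6}
insert 26 → {26, 6}
insert 15 → {26, 15, 6}
insert 28 → {28, 26, 15, 6}
transmit next → 28; now {26, 15, 6}
insert 13 → {26, 15, 13, 6}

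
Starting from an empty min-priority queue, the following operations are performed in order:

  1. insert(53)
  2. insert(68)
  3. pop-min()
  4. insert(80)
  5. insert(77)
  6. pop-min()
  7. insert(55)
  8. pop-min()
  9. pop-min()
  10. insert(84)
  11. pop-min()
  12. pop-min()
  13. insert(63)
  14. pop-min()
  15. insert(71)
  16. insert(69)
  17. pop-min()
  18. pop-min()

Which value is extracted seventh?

63

insert 53 → {53}
insert 68 → {53, 68}
pop-min → 53; now {68}
insert 80 → {68, 80}
insert 77 → {68, 77, 80}
pop-min → 68; now {77, 80}
insert 55 → {55, 77, 80}
pop-min → 55; now {77, 80}
pop-min → 77; now {80}
insert 84 → {80, 84}
pop-min → 80; now {84}
pop-min → 84; now {}
insert 63 → {63}
pop-min → 63; now {}
insert 71 → {71}
insert 69 → {69, 71}
pop-min → 69; now {71}
pop-min → 71; now {}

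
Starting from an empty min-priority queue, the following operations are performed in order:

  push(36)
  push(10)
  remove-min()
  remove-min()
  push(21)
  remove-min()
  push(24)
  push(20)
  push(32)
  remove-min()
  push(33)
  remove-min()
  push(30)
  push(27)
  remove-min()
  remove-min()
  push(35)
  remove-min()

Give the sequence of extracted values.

insert 36 → {36}
insert 10 → {10, 36}
remove-min → 10; now {36}
remove-min → 36; now {}
insert 21 → {21}
remove-min → 21; now {}
insert 24 → {24}
insert 20 → {20, 24}
insert 32 → {20, 24, 32}
remove-min → 20; now {24, 32}
insert 33 → {24, 32, 33}
remove-min → 24; now {32, 33}
insert 30 → {30, 32, 33}
insert 27 → {27, 30, 32, 33}
remove-min → 27; now {30, 32, 33}
remove-min → 30; now {32, 33}
insert 35 → {32, 33, 35}
remove-min → 32; now {33, 35}

[10, 36, 21, 20, 24, 27, 30, 32]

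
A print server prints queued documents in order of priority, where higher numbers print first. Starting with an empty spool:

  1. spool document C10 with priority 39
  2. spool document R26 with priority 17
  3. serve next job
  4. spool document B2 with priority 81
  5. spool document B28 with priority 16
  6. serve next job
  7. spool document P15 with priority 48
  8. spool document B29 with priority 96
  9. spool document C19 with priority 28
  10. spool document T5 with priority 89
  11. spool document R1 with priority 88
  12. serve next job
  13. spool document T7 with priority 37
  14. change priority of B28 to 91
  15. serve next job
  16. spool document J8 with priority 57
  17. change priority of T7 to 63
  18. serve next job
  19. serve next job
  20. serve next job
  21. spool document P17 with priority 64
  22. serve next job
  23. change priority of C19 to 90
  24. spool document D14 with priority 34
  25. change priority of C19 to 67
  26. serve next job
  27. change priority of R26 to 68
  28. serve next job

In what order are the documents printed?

[C10, B2, B29, B28, T5, R1, T7, P17, C19, R26]

add C10 (priority 39) → {C10:39}
add R26 (priority 17) → {C10:39, R26:17}
serve next job → C10; now {R26:17}
add B2 (priority 81) → {B2:81, R26:17}
add B28 (priority 16) → {B2:81, R26:17, B28:16}
serve next job → B2; now {R26:17, B28:16}
add P15 (priority 48) → {P15:48, R26:17, B28:16}
add B29 (priority 96) → {B29:96, P15:48, R26:17, B28:16}
add C19 (priority 28) → {B29:96, P15:48, C19:28, R26:17, B28:16}
add T5 (priority 89) → {B29:96, T5:89, P15:48, C19:28, R26:17, B28:16}
add R1 (priority 88) → {B29:96, T5:89, R1:88, P15:48, C19:28, R26:17, B28:16}
serve next job → B29; now {T5:89, R1:88, P15:48, C19:28, R26:17, B28:16}
add T7 (priority 37) → {T5:89, R1:88, P15:48, T7:37, C19:28, R26:17, B28:16}
update B28 to priority 91 → {B28:91, T5:89, R1:88, P15:48, T7:37, C19:28, R26:17}
serve next job → B28; now {T5:89, R1:88, P15:48, T7:37, C19:28, R26:17}
add J8 (priority 57) → {T5:89, R1:88, J8:57, P15:48, T7:37, C19:28, R26:17}
update T7 to priority 63 → {T5:89, R1:88, T7:63, J8:57, P15:48, C19:28, R26:17}
serve next job → T5; now {R1:88, T7:63, J8:57, P15:48, C19:28, R26:17}
serve next job → R1; now {T7:63, J8:57, P15:48, C19:28, R26:17}
serve next job → T7; now {J8:57, P15:48, C19:28, R26:17}
add P17 (priority 64) → {P17:64, J8:57, P15:48, C19:28, R26:17}
serve next job → P17; now {J8:57, P15:48, C19:28, R26:17}
update C19 to priority 90 → {C19:90, J8:57, P15:48, R26:17}
add D14 (priority 34) → {C19:90, J8:57, P15:48, D14:34, R26:17}
update C19 to priority 67 → {C19:67, J8:57, P15:48, D14:34, R26:17}
serve next job → C19; now {J8:57, P15:48, D14:34, R26:17}
update R26 to priority 68 → {R26:68, J8:57, P15:48, D14:34}
serve next job → R26; now {J8:57, P15:48, D14:34}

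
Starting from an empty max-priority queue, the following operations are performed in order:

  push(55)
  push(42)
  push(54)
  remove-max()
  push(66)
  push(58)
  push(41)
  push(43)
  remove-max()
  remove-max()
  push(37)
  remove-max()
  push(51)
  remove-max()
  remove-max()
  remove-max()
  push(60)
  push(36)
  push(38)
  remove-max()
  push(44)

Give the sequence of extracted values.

55 → 66 → 58 → 54 → 51 → 43 → 42 → 60

insert 55 → {55}
insert 42 → {55, 42}
insert 54 → {55, 54, 42}
remove-max → 55; now {54, 42}
insert 66 → {66, 54, 42}
insert 58 → {66, 58, 54, 42}
insert 41 → {66, 58, 54, 42, 41}
insert 43 → {66, 58, 54, 43, 42, 41}
remove-max → 66; now {58, 54, 43, 42, 41}
remove-max → 58; now {54, 43, 42, 41}
insert 37 → {54, 43, 42, 41, 37}
remove-max → 54; now {43, 42, 41, 37}
insert 51 → {51, 43, 42, 41, 37}
remove-max → 51; now {43, 42, 41, 37}
remove-max → 43; now {42, 41, 37}
remove-max → 42; now {41, 37}
insert 60 → {60, 41, 37}
insert 36 → {60, 41, 37, 36}
insert 38 → {60, 41, 38, 37, 36}
remove-max → 60; now {41, 38, 37, 36}
insert 44 → {44, 41, 38, 37, 36}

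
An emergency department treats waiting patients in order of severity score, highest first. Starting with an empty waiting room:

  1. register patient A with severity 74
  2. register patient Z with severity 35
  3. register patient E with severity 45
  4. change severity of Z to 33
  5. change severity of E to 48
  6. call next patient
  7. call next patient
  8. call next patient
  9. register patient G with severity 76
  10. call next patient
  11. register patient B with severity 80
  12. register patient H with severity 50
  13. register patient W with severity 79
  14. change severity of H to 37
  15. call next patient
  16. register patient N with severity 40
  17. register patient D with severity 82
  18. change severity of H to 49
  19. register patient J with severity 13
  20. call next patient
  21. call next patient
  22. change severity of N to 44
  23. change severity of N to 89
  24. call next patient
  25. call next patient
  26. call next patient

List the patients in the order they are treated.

add A (severity 74) → {A:74}
add Z (severity 35) → {A:74, Z:35}
add E (severity 45) → {A:74, E:45, Z:35}
update Z to severity 33 → {A:74, E:45, Z:33}
update E to severity 48 → {A:74, E:48, Z:33}
call next patient → A; now {E:48, Z:33}
call next patient → E; now {Z:33}
call next patient → Z; now {}
add G (severity 76) → {G:76}
call next patient → G; now {}
add B (severity 80) → {B:80}
add H (severity 50) → {B:80, H:50}
add W (severity 79) → {B:80, W:79, H:50}
update H to severity 37 → {B:80, W:79, H:37}
call next patient → B; now {W:79, H:37}
add N (severity 40) → {W:79, N:40, H:37}
add D (severity 82) → {D:82, W:79, N:40, H:37}
update H to severity 49 → {D:82, W:79, H:49, N:40}
add J (severity 13) → {D:82, W:79, H:49, N:40, J:13}
call next patient → D; now {W:79, H:49, N:40, J:13}
call next patient → W; now {H:49, N:40, J:13}
update N to severity 44 → {H:49, N:44, J:13}
update N to severity 89 → {N:89, H:49, J:13}
call next patient → N; now {H:49, J:13}
call next patient → H; now {J:13}
call next patient → J; now {}

[A, E, Z, G, B, D, W, N, H, J]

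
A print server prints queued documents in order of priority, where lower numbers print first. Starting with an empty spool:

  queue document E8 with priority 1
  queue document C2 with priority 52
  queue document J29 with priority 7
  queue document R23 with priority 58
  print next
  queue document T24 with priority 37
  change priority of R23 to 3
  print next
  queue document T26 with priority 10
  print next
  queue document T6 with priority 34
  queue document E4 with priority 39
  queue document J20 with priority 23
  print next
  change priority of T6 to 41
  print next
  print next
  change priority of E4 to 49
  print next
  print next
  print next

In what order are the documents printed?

E8, R23, J29, T26, J20, T24, T6, E4, C2

add E8 (priority 1) → {E8:1}
add C2 (priority 52) → {E8:1, C2:52}
add J29 (priority 7) → {E8:1, J29:7, C2:52}
add R23 (priority 58) → {E8:1, J29:7, C2:52, R23:58}
print next → E8; now {J29:7, C2:52, R23:58}
add T24 (priority 37) → {J29:7, T24:37, C2:52, R23:58}
update R23 to priority 3 → {R23:3, J29:7, T24:37, C2:52}
print next → R23; now {J29:7, T24:37, C2:52}
add T26 (priority 10) → {J29:7, T26:10, T24:37, C2:52}
print next → J29; now {T26:10, T24:37, C2:52}
add T6 (priority 34) → {T26:10, T6:34, T24:37, C2:52}
add E4 (priority 39) → {T26:10, T6:34, T24:37, E4:39, C2:52}
add J20 (priority 23) → {T26:10, J20:23, T6:34, T24:37, E4:39, C2:52}
print next → T26; now {J20:23, T6:34, T24:37, E4:39, C2:52}
update T6 to priority 41 → {J20:23, T24:37, E4:39, T6:41, C2:52}
print next → J20; now {T24:37, E4:39, T6:41, C2:52}
print next → T24; now {E4:39, T6:41, C2:52}
update E4 to priority 49 → {T6:41, E4:49, C2:52}
print next → T6; now {E4:49, C2:52}
print next → E4; now {C2:52}
print next → C2; now {}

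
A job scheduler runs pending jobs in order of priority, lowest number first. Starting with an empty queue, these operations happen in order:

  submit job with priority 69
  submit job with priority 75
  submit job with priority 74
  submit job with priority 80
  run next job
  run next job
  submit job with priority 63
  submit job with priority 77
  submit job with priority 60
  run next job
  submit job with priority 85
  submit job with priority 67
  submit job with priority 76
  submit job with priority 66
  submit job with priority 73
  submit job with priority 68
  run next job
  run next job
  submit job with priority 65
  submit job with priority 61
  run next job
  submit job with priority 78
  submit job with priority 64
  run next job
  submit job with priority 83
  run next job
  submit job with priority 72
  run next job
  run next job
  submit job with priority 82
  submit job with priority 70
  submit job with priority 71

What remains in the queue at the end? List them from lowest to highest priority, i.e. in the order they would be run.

insert 69 → {69}
insert 75 → {69, 75}
insert 74 → {69, 74, 75}
insert 80 → {69, 74, 75, 80}
run next job → 69; now {74, 75, 80}
run next job → 74; now {75, 80}
insert 63 → {63, 75, 80}
insert 77 → {63, 75, 77, 80}
insert 60 → {60, 63, 75, 77, 80}
run next job → 60; now {63, 75, 77, 80}
insert 85 → {63, 75, 77, 80, 85}
insert 67 → {63, 67, 75, 77, 80, 85}
insert 76 → {63, 67, 75, 76, 77, 80, 85}
insert 66 → {63, 66, 67, 75, 76, 77, 80, 85}
insert 73 → {63, 66, 67, 73, 75, 76, 77, 80, 85}
insert 68 → {63, 66, 67, 68, 73, 75, 76, 77, 80, 85}
run next job → 63; now {66, 67, 68, 73, 75, 76, 77, 80, 85}
run next job → 66; now {67, 68, 73, 75, 76, 77, 80, 85}
insert 65 → {65, 67, 68, 73, 75, 76, 77, 80, 85}
insert 61 → {61, 65, 67, 68, 73, 75, 76, 77, 80, 85}
run next job → 61; now {65, 67, 68, 73, 75, 76, 77, 80, 85}
insert 78 → {65, 67, 68, 73, 75, 76, 77, 78, 80, 85}
insert 64 → {64, 65, 67, 68, 73, 75, 76, 77, 78, 80, 85}
run next job → 64; now {65, 67, 68, 73, 75, 76, 77, 78, 80, 85}
insert 83 → {65, 67, 68, 73, 75, 76, 77, 78, 80, 83, 85}
run next job → 65; now {67, 68, 73, 75, 76, 77, 78, 80, 83, 85}
insert 72 → {67, 68, 72, 73, 75, 76, 77, 78, 80, 83, 85}
run next job → 67; now {68, 72, 73, 75, 76, 77, 78, 80, 83, 85}
run next job → 68; now {72, 73, 75, 76, 77, 78, 80, 83, 85}
insert 82 → {72, 73, 75, 76, 77, 78, 80, 82, 83, 85}
insert 70 → {70, 72, 73, 75, 76, 77, 78, 80, 82, 83, 85}
insert 71 → {70, 71, 72, 73, 75, 76, 77, 78, 80, 82, 83, 85}

[70, 71, 72, 73, 75, 76, 77, 78, 80, 82, 83, 85]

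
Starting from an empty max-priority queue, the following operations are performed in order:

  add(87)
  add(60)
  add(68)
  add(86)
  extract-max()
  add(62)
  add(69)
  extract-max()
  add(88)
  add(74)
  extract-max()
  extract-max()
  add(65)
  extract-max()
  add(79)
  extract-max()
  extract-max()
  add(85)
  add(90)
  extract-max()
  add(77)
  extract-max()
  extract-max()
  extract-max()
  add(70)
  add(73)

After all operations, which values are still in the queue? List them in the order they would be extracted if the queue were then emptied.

[73, 70, 62, 60]

insert 87 → {87}
insert 60 → {87, 60}
insert 68 → {87, 68, 60}
insert 86 → {87, 86, 68, 60}
extract-max → 87; now {86, 68, 60}
insert 62 → {86, 68, 62, 60}
insert 69 → {86, 69, 68, 62, 60}
extract-max → 86; now {69, 68, 62, 60}
insert 88 → {88, 69, 68, 62, 60}
insert 74 → {88, 74, 69, 68, 62, 60}
extract-max → 88; now {74, 69, 68, 62, 60}
extract-max → 74; now {69, 68, 62, 60}
insert 65 → {69, 68, 65, 62, 60}
extract-max → 69; now {68, 65, 62, 60}
insert 79 → {79, 68, 65, 62, 60}
extract-max → 79; now {68, 65, 62, 60}
extract-max → 68; now {65, 62, 60}
insert 85 → {85, 65, 62, 60}
insert 90 → {90, 85, 65, 62, 60}
extract-max → 90; now {85, 65, 62, 60}
insert 77 → {85, 77, 65, 62, 60}
extract-max → 85; now {77, 65, 62, 60}
extract-max → 77; now {65, 62, 60}
extract-max → 65; now {62, 60}
insert 70 → {70, 62, 60}
insert 73 → {73, 70, 62, 60}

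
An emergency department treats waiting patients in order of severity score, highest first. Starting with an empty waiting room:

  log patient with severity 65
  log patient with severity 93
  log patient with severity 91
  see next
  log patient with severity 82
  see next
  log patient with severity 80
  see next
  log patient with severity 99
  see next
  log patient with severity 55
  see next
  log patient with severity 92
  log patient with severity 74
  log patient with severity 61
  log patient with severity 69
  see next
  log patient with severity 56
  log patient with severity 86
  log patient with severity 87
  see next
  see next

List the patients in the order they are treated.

93 → 91 → 82 → 99 → 80 → 92 → 87 → 86

insert 65 → {65}
insert 93 → {93, 65}
insert 91 → {93, 91, 65}
see next → 93; now {91, 65}
insert 82 → {91, 82, 65}
see next → 91; now {82, 65}
insert 80 → {82, 80, 65}
see next → 82; now {80, 65}
insert 99 → {99, 80, 65}
see next → 99; now {80, 65}
insert 55 → {80, 65, 55}
see next → 80; now {65, 55}
insert 92 → {92, 65, 55}
insert 74 → {92, 74, 65, 55}
insert 61 → {92, 74, 65, 61, 55}
insert 69 → {92, 74, 69, 65, 61, 55}
see next → 92; now {74, 69, 65, 61, 55}
insert 56 → {74, 69, 65, 61, 56, 55}
insert 86 → {86, 74, 69, 65, 61, 56, 55}
insert 87 → {87, 86, 74, 69, 65, 61, 56, 55}
see next → 87; now {86, 74, 69, 65, 61, 56, 55}
see next → 86; now {74, 69, 65, 61, 56, 55}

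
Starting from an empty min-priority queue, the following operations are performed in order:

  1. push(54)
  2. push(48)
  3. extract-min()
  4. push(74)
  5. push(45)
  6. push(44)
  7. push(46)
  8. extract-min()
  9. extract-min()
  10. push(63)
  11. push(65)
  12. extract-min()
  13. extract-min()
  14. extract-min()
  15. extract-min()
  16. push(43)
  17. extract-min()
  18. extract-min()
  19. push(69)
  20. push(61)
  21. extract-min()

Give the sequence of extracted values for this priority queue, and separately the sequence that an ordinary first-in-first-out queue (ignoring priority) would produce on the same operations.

insert 54 → {54}
insert 48 → {48, 54}
extract-min → 48; now {54}
insert 74 → {54, 74}
insert 45 → {45, 54, 74}
insert 44 → {44, 45, 54, 74}
insert 46 → {44, 45, 46, 54, 74}
extract-min → 44; now {45, 46, 54, 74}
extract-min → 45; now {46, 54, 74}
insert 63 → {46, 54, 63, 74}
insert 65 → {46, 54, 63, 65, 74}
extract-min → 46; now {54, 63, 65, 74}
extract-min → 54; now {63, 65, 74}
extract-min → 63; now {65, 74}
extract-min → 65; now {74}
insert 43 → {43, 74}
extract-min → 43; now {74}
extract-min → 74; now {}
insert 69 → {69}
insert 61 → {61, 69}
extract-min → 61; now {69}

priority queue: [48, 44, 45, 46, 54, 63, 65, 43, 74, 61]; FIFO queue: 54 → 48 → 74 → 45 → 44 → 46 → 63 → 65 → 43 → 69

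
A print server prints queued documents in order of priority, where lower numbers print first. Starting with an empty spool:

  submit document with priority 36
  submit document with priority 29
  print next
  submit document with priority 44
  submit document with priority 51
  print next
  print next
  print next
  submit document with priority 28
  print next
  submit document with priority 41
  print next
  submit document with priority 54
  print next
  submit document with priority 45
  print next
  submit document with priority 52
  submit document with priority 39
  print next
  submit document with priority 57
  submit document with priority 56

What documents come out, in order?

insert 36 → {36}
insert 29 → {29, 36}
print next → 29; now {36}
insert 44 → {36, 44}
insert 51 → {36, 44, 51}
print next → 36; now {44, 51}
print next → 44; now {51}
print next → 51; now {}
insert 28 → {28}
print next → 28; now {}
insert 41 → {41}
print next → 41; now {}
insert 54 → {54}
print next → 54; now {}
insert 45 → {45}
print next → 45; now {}
insert 52 → {52}
insert 39 → {39, 52}
print next → 39; now {52}
insert 57 → {52, 57}
insert 56 → {52, 56, 57}

29 → 36 → 44 → 51 → 28 → 41 → 54 → 45 → 39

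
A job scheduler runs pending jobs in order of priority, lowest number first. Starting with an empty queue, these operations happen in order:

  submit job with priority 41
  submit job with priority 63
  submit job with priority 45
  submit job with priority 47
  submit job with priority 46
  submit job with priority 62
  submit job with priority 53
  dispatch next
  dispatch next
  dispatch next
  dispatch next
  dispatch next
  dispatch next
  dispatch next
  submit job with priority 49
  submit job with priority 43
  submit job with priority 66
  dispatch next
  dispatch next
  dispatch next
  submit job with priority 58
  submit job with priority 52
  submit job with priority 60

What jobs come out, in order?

insert 41 → {41}
insert 63 → {41, 63}
insert 45 → {41, 45, 63}
insert 47 → {41, 45, 47, 63}
insert 46 → {41, 45, 46, 47, 63}
insert 62 → {41, 45, 46, 47, 62, 63}
insert 53 → {41, 45, 46, 47, 53, 62, 63}
dispatch next → 41; now {45, 46, 47, 53, 62, 63}
dispatch next → 45; now {46, 47, 53, 62, 63}
dispatch next → 46; now {47, 53, 62, 63}
dispatch next → 47; now {53, 62, 63}
dispatch next → 53; now {62, 63}
dispatch next → 62; now {63}
dispatch next → 63; now {}
insert 49 → {49}
insert 43 → {43, 49}
insert 66 → {43, 49, 66}
dispatch next → 43; now {49, 66}
dispatch next → 49; now {66}
dispatch next → 66; now {}
insert 58 → {58}
insert 52 → {52, 58}
insert 60 → {52, 58, 60}

41 → 45 → 46 → 47 → 53 → 62 → 63 → 43 → 49 → 66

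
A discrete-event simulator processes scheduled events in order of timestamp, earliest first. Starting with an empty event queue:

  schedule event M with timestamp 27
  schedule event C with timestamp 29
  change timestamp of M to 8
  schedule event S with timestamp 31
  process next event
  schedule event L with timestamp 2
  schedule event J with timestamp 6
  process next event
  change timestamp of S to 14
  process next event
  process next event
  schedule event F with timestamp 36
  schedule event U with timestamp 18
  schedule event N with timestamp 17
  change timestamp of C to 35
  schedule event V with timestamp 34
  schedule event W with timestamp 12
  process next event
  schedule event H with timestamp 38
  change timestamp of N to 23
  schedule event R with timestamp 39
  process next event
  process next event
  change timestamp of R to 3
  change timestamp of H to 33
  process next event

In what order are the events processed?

add M (timestamp 27) → {M:27}
add C (timestamp 29) → {M:27, C:29}
update M to timestamp 8 → {M:8, C:29}
add S (timestamp 31) → {M:8, C:29, S:31}
process next event → M; now {C:29, S:31}
add L (timestamp 2) → {L:2, C:29, S:31}
add J (timestamp 6) → {L:2, J:6, C:29, S:31}
process next event → L; now {J:6, C:29, S:31}
update S to timestamp 14 → {J:6, S:14, C:29}
process next event → J; now {S:14, C:29}
process next event → S; now {C:29}
add F (timestamp 36) → {C:29, F:36}
add U (timestamp 18) → {U:18, C:29, F:36}
add N (timestamp 17) → {N:17, U:18, C:29, F:36}
update C to timestamp 35 → {N:17, U:18, C:35, F:36}
add V (timestamp 34) → {N:17, U:18, V:34, C:35, F:36}
add W (timestamp 12) → {W:12, N:17, U:18, V:34, C:35, F:36}
process next event → W; now {N:17, U:18, V:34, C:35, F:36}
add H (timestamp 38) → {N:17, U:18, V:34, C:35, F:36, H:38}
update N to timestamp 23 → {U:18, N:23, V:34, C:35, F:36, H:38}
add R (timestamp 39) → {U:18, N:23, V:34, C:35, F:36, H:38, R:39}
process next event → U; now {N:23, V:34, C:35, F:36, H:38, R:39}
process next event → N; now {V:34, C:35, F:36, H:38, R:39}
update R to timestamp 3 → {R:3, V:34, C:35, F:36, H:38}
update H to timestamp 33 → {R:3, H:33, V:34, C:35, F:36}
process next event → R; now {H:33, V:34, C:35, F:36}

[M, L, J, S, W, U, N, R]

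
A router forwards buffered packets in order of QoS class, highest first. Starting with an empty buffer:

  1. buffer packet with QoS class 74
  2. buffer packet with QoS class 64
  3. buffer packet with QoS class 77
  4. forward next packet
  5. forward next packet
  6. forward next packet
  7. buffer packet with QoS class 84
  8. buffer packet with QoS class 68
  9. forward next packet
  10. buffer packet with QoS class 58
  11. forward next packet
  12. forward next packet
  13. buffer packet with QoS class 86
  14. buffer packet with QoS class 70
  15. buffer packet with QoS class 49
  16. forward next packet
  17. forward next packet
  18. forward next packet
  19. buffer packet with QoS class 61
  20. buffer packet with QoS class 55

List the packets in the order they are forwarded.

insert 74 → {74}
insert 64 → {74, 64}
insert 77 → {77, 74, 64}
forward next packet → 77; now {74, 64}
forward next packet → 74; now {64}
forward next packet → 64; now {}
insert 84 → {84}
insert 68 → {84, 68}
forward next packet → 84; now {68}
insert 58 → {68, 58}
forward next packet → 68; now {58}
forward next packet → 58; now {}
insert 86 → {86}
insert 70 → {86, 70}
insert 49 → {86, 70, 49}
forward next packet → 86; now {70, 49}
forward next packet → 70; now {49}
forward next packet → 49; now {}
insert 61 → {61}
insert 55 → {61, 55}

[77, 74, 64, 84, 68, 58, 86, 70, 49]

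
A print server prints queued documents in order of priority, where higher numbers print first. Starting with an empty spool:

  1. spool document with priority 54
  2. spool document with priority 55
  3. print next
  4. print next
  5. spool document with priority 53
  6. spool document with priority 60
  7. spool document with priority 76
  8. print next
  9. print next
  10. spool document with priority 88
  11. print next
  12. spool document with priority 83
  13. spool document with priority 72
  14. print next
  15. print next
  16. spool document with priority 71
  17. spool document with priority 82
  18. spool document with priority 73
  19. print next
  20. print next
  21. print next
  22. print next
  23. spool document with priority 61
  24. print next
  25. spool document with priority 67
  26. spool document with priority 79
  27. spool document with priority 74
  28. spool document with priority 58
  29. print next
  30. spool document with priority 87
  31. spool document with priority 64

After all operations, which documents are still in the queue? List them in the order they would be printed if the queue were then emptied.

insert 54 → {54}
insert 55 → {55, 54}
print next → 55; now {54}
print next → 54; now {}
insert 53 → {53}
insert 60 → {60, 53}
insert 76 → {76, 60, 53}
print next → 76; now {60, 53}
print next → 60; now {53}
insert 88 → {88, 53}
print next → 88; now {53}
insert 83 → {83, 53}
insert 72 → {83, 72, 53}
print next → 83; now {72, 53}
print next → 72; now {53}
insert 71 → {71, 53}
insert 82 → {82, 71, 53}
insert 73 → {82, 73, 71, 53}
print next → 82; now {73, 71, 53}
print next → 73; now {71, 53}
print next → 71; now {53}
print next → 53; now {}
insert 61 → {61}
print next → 61; now {}
insert 67 → {67}
insert 79 → {79, 67}
insert 74 → {79, 74, 67}
insert 58 → {79, 74, 67, 58}
print next → 79; now {74, 67, 58}
insert 87 → {87, 74, 67, 58}
insert 64 → {87, 74, 67, 64, 58}

[87, 74, 67, 64, 58]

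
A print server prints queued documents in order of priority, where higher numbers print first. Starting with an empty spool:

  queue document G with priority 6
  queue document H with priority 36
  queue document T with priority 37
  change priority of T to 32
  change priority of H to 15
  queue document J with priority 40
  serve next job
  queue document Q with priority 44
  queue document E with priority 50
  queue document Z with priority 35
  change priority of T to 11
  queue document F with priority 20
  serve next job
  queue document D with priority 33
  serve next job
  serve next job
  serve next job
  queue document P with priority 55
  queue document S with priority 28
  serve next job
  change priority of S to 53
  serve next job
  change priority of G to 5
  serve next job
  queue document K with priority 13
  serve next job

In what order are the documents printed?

add G (priority 6) → {G:6}
add H (priority 36) → {H:36, G:6}
add T (priority 37) → {T:37, H:36, G:6}
update T to priority 32 → {H:36, T:32, G:6}
update H to priority 15 → {T:32, H:15, G:6}
add J (priority 40) → {J:40, T:32, H:15, G:6}
serve next job → J; now {T:32, H:15, G:6}
add Q (priority 44) → {Q:44, T:32, H:15, G:6}
add E (priority 50) → {E:50, Q:44, T:32, H:15, G:6}
add Z (priority 35) → {E:50, Q:44, Z:35, T:32, H:15, G:6}
update T to priority 11 → {E:50, Q:44, Z:35, H:15, T:11, G:6}
add F (priority 20) → {E:50, Q:44, Z:35, F:20, H:15, T:11, G:6}
serve next job → E; now {Q:44, Z:35, F:20, H:15, T:11, G:6}
add D (priority 33) → {Q:44, Z:35, D:33, F:20, H:15, T:11, G:6}
serve next job → Q; now {Z:35, D:33, F:20, H:15, T:11, G:6}
serve next job → Z; now {D:33, F:20, H:15, T:11, G:6}
serve next job → D; now {F:20, H:15, T:11, G:6}
add P (priority 55) → {P:55, F:20, H:15, T:11, G:6}
add S (priority 28) → {P:55, S:28, F:20, H:15, T:11, G:6}
serve next job → P; now {S:28, F:20, H:15, T:11, G:6}
update S to priority 53 → {S:53, F:20, H:15, T:11, G:6}
serve next job → S; now {F:20, H:15, T:11, G:6}
update G to priority 5 → {F:20, H:15, T:11, G:5}
serve next job → F; now {H:15, T:11, G:5}
add K (priority 13) → {H:15, K:13, T:11, G:5}
serve next job → H; now {K:13, T:11, G:5}

J → E → Q → Z → D → P → S → F → H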